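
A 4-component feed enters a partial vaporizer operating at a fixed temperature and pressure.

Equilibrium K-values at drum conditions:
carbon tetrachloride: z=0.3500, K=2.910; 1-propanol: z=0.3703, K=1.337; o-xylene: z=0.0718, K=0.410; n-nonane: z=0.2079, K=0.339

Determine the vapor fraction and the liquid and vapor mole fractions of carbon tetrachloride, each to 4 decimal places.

ψ = 0.7873, x_carbon tetrachloride = 0.1398, y_carbon tetrachloride = 0.4068

Let ψ = V/F and solve Σ zᵢ(Kᵢ−1)/(1+ψ(Kᵢ−1)) = 0.
g(0) = ΣzᵢKᵢ − 1 = 0.6135 and g(1) = 1 − Σzᵢ/Kᵢ = -0.1856, so a root lies in (0, 1).
Newton iteration, ψ⁰ = 0.31:
  ψ = 0.3100: g = 0.30819, g' = -0.7193 → ψ = 0.7384
  ψ = 0.7384: g = 0.03373, g' = -0.6719 → ψ = 0.7887
  ψ = 0.7887: g = -0.00098, g' = -0.7133 → ψ = 0.7873
Converged at ψ = 0.7873.
Compositions from xᵢ = zᵢ/(1+ψ(Kᵢ−1)), yᵢ = Kᵢxᵢ:
  carbon tetrachloride: x = 0.1398, y = 0.4068
  1-propanol: x = 0.2927, y = 0.3913
  o-xylene: x = 0.1341, y = 0.0550
  n-nonane: x = 0.4335, y = 0.1469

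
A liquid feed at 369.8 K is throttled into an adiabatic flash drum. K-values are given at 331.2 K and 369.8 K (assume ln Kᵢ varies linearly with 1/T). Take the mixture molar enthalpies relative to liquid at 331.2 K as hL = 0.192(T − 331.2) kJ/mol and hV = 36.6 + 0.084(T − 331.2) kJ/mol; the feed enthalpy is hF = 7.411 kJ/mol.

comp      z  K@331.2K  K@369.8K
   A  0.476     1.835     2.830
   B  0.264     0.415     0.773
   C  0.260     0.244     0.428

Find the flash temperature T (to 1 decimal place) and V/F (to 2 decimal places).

T = 335.7 K, V/F = 0.18

Adiabatic flash: solve Rachford–Rice at each trial T, then check hF = ψ·hV(T) + (1−ψ)·hL(T).
  T = 331.2 K: K = (1.835, 0.415, 0.244), RR gives ψ = 0.082, H_out = 3.015 kJ/mol
  T = 369.8 K: K = (2.830, 0.773, 0.428), RR gives ψ = 0.811, H_out = 33.702 kJ/mol
  T = 350.5 K: K = (2.306, 0.576, 0.328), RR gives ψ = 0.455, H_out = 19.399 kJ/mol
  T = 340.9 K: K = (2.065, 0.492, 0.284), RR gives ψ = 0.282, H_out = 11.895 kJ/mol
  T = 336.0 K: K = (1.947, 0.452, 0.264), RR gives ψ = 0.186, H_out = 7.650 kJ/mol
  T = 333.6 K: K = (1.891, 0.433, 0.254), RR gives ψ = 0.136, H_out = 5.404 kJ/mol
Linear interpolation between T = 333.6 (H_out = 5.404) and T = 336.0 (H_out = 7.650) on hF = 7.411 gives T ≈ 335.7 K, at which ψ = 0.18.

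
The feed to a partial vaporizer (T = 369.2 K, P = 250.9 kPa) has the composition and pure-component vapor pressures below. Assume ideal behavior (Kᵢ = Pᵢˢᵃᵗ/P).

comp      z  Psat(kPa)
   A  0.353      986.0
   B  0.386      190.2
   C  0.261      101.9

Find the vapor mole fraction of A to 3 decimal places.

y_A = 0.483

Raoult's law: Kᵢ = Pᵢˢᵃᵗ/P = Pᵢˢᵃᵗ/250.9.
  K_A = 986.0/250.9 = 3.92985, K_B = 190.2/250.9 = 0.75807, K_C = 101.9/250.9 = 0.40614
Iterate (Newton) starting at ψ = 0.5:
  ψ = 0.500: g = 0.0929, g' = -0.714 → ψ = 0.630
  ψ = 0.630: g = 0.0056, g' = -0.641 → ψ = 0.639
Converged at ψ = 0.639.
Compositions from xᵢ = zᵢ/(1+ψ(Kᵢ−1)), yᵢ = Kᵢxᵢ:
  A: x = 0.123, y = 0.483
  B: x = 0.457, y = 0.346
  C: x = 0.421, y = 0.171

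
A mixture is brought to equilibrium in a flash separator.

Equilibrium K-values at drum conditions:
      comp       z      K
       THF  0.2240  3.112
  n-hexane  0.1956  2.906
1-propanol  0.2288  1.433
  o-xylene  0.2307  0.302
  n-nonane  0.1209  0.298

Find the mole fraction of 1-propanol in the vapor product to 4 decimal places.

y_1-propanol = 0.2566

Rachford–Rice: g(V/F) = Σ zᵢ(Kᵢ−1)/(1+V/F(Kᵢ−1)) = 0.
Check two-phase: ΣzᵢKᵢ = 1.6991 > 1 and Σzᵢ/Kᵢ = 1.4686 > 1, so g(0) = 0.6991 > 0 and g(1) = -0.4686 < 0.
Newton–Raphson from V/F = 0.5:
  V/F = 0.5000: g = 0.12430, g' = -0.8583 → V/F = 0.6448
  V/F = 0.6448: g = -0.00289, g' = -0.9189 → V/F = 0.6417
Converged at V/F = 0.6417.
Compositions from xᵢ = zᵢ/(1+V/F(Kᵢ−1)), yᵢ = Kᵢxᵢ:
  THF: x = 0.0951, y = 0.2960
  n-hexane: x = 0.0880, y = 0.2557
  1-propanol: x = 0.1791, y = 0.2566
  o-xylene: x = 0.4179, y = 0.1262
  n-nonane: x = 0.2200, y = 0.0656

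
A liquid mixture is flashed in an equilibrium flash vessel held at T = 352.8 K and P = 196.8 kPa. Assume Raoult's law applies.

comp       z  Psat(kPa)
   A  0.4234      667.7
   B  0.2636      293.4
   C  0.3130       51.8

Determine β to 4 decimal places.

β = 0.6989

Raoult's law: Kᵢ = Pᵢˢᵃᵗ/P = Pᵢˢᵃᵗ/196.8.
  K_A = 667.7/196.8 = 3.392785, K_B = 293.4/196.8 = 1.490854, K_C = 51.8/196.8 = 0.263211
Let β = V/F and solve Σ zᵢ(Kᵢ−1)/(1+β(Kᵢ−1)) = 0.
Check two-phase: ΣzᵢKᵢ = 1.9119 > 1 and Σzᵢ/Kᵢ = 1.4908 > 1, so g(0) = 0.9119 > 0 and g(1) = -0.4908 < 0.
Newton–Raphson from β = 0.5:
  β = 0.5000: g = 0.20003, g' = -0.9694 → β = 0.7063
  β = 0.7063: g = -0.00820, g' = -1.1088 → β = 0.6990
  β = 0.6990: g = -0.00004, g' = -1.0969 → β = 0.6989
Converged at β = 0.6989.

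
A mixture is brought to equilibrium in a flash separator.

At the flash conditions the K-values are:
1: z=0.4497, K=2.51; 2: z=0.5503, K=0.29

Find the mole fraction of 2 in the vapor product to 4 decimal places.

y_2 = 0.1973

Let ψ = V/F and solve Σ zᵢ(Kᵢ−1)/(1+ψ(Kᵢ−1)) = 0.
Check two-phase: ΣzᵢKᵢ = 1.2883 > 1 and Σzᵢ/Kᵢ = 2.0767 > 1, so g(0) = 0.2883 > 0 and g(1) = -1.0767 < 0.
Binary case is linear: z₁(K₁−1)(1+ψ(K₂−1)) + z₂(K₂−1)(1+ψ(K₁−1)) = 0
⇒ ψ = [z₁(K₁−1)+z₂(K₂−1)] / [−(K₁−1)(K₂−1)] = 0.28833/1.07210 = 0.2689
Compositions from xᵢ = zᵢ/(1+ψ(Kᵢ−1)), yᵢ = Kᵢxᵢ:
  1: x = 0.3198, y = 0.8027
  2: x = 0.6802, y = 0.1973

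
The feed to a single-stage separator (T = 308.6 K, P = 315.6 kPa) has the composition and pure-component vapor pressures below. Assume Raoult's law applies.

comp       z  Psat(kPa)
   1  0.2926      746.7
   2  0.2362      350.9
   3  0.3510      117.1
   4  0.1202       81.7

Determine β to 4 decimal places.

Raoult's law: Kᵢ = Pᵢˢᵃᵗ/P = Pᵢˢᵃᵗ/315.6.
  K_1 = 746.7/315.6 = 2.365970, K_2 = 350.9/315.6 = 1.111850, K_3 = 117.1/315.6 = 0.371039, K_4 = 81.7/315.6 = 0.258872
Rachford–Rice: g(β) = Σ zᵢ(Kᵢ−1)/(1+β(Kᵢ−1)) = 0.
Check two-phase: ΣzᵢKᵢ = 1.1163 > 1 and Σzᵢ/Kᵢ = 1.7464 > 1, so g(0) = 0.1163 > 0 and g(1) = -0.7464 < 0.
Newton–Raphson from β = 0.5:
  β = 0.5000: g = -0.20107, g' = -0.6575 → β = 0.1942
  β = 0.1942: g = -0.01380, g' = -0.6141 → β = 0.1717
  β = 0.1717: g = 0.00009, g' = -0.6222 → β = 0.1719
Converged at β = 0.1719.

β = 0.1719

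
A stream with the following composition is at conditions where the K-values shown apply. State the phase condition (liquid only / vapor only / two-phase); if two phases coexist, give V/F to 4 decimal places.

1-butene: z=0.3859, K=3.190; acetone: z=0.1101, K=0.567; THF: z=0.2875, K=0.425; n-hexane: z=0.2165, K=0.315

ΣzᵢKᵢ = 1.4838; Σzᵢ/Kᵢ = 1.6789.
Both exceed 1, so a two-phase solution exists.
Rachford–Rice: g(ψ) = Σ zᵢ(Kᵢ−1)/(1+ψ(Kᵢ−1)) = 0.
Newton–Raphson from ψ = 0.33:
  ψ = 0.3300: g = 0.03931, g' = -0.9661 → ψ = 0.3707
  ψ = 0.3707: g = 0.00079, g' = -0.9291 → ψ = 0.3715
Converged at ψ = 0.3715.

two-phase, V/F = 0.3715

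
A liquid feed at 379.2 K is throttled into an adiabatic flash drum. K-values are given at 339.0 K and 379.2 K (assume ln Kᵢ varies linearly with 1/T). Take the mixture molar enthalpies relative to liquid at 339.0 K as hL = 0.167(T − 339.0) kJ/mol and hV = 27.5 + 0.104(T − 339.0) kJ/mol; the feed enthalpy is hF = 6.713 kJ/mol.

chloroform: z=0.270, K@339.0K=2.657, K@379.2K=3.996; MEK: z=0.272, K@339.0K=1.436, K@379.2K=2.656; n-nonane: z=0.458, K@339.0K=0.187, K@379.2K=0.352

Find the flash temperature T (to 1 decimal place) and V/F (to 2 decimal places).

T = 341.3 K, V/F = 0.23

Adiabatic flash: solve Rachford–Rice at each trial T, then check hF = ψ·hV(T) + (1−ψ)·hL(T).
  T = 339.0 K: K = (2.657, 1.436, 0.187), RR gives ψ = 0.201, H_out = 5.514 kJ/mol
  T = 379.2 K: K = (3.996, 2.656, 0.352), RR gives ψ = 0.629, H_out = 22.420 kJ/mol
  T = 359.1 K: K = (3.296, 1.987, 0.261), RR gives ψ = 0.434, H_out = 14.750 kJ/mol
  T = 349.1 K: K = (2.970, 1.698, 0.222), RR gives ψ = 0.327, H_out = 10.483 kJ/mol
  T = 344.1 K: K = (2.813, 1.565, 0.204), RR gives ψ = 0.268, H_out = 8.126 kJ/mol
  T = 341.6 K: K = (2.736, 1.501, 0.196), RR gives ψ = 0.236, H_out = 6.875 kJ/mol
  T = 340.3 K: K = (2.696, 1.468, 0.191), RR gives ψ = 0.218, H_out = 6.202 kJ/mol
Linear interpolation between T = 340.3 (H_out = 6.202) and T = 341.6 (H_out = 6.875) on hF = 6.713 gives T ≈ 341.3 K, at which ψ = 0.23.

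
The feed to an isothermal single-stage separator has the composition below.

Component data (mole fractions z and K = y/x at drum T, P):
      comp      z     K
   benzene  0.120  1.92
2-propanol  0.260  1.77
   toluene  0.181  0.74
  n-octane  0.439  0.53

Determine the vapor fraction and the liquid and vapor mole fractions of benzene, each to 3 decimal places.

ψ = 0.167, x_benzene = 0.104, y_benzene = 0.200

Newton iteration, ψ⁰ = 0.5:
  ψ = 0.500: g = -0.1036, g' = -0.310 → ψ = 0.166
  ψ = 0.166: g = 0.0005, g' = -0.325 → ψ = 0.167
Converged at ψ = 0.167.
Compositions from xᵢ = zᵢ/(1+ψ(Kᵢ−1)), yᵢ = Kᵢxᵢ:
  benzene: x = 0.104, y = 0.200
  2-propanol: x = 0.230, y = 0.408
  toluene: x = 0.189, y = 0.140
  n-octane: x = 0.476, y = 0.252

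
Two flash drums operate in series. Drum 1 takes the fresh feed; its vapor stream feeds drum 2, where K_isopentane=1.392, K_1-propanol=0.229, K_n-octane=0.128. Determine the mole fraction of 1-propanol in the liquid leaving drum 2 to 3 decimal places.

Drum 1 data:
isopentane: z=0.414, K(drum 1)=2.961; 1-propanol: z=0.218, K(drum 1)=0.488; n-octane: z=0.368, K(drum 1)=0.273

Drum 1:
Rachford–Rice: g(ψ₁) = Σ zᵢ(Kᵢ−1)/(1+ψ₁(Kᵢ−1)) = 0.
Feasibility: ΣzᵢKᵢ = 1.433, Σzᵢ/Kᵢ = 1.935 — both > 1, two phases present.
Newton–Raphson from ψ₁ = 0.5:
  ψ₁ = 0.500: g = -0.1604, g' = -0.989 → ψ₁ = 0.338
  ψ₁ = 0.338: g = -0.0013, g' = -1.001 → ψ₁ = 0.337
Converged at ψ₁ = 0.337.
Drum-1 compositions:
  isopentane: x = 0.249, y = 0.738
  1-propanol: x = 0.263, y = 0.129
  n-octane: x = 0.487, y = 0.133
Drum-2 feed = drum-1 vapor: z₂ = (0.7385, 0.1285, 0.1330).
Drum 2:
Let ψ₂ = V/F and solve Σ zᵢ(Kᵢ−1)/(1+ψ₂(Kᵢ−1)) = 0.
g(0) = ΣzᵢKᵢ − 1 = 0.074 and g(1) = 1 − Σzᵢ/Kᵢ = -1.131, so a root lies in (0, 1).
Newton–Raphson from ψ₂ = 0.5:
  ψ₂ = 0.500: g = -0.1249, g' = -0.600 → ψ₂ = 0.292
  ψ₂ = 0.292: g = -0.0236, g' = -0.400 → ψ₂ = 0.233
  ψ₂ = 0.233: g = -0.0010, g' = -0.368 → ψ₂ = 0.230
Converged at ψ₂ = 0.230.
  isopentane: x = 0.677, y = 0.943
  1-propanol: x = 0.156, y = 0.036
  n-octane: x = 0.166, y = 0.021

x_1-propanol (drum 2) = 0.156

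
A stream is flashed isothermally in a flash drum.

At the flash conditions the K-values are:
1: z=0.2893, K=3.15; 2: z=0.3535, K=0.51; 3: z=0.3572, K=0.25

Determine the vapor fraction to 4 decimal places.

ψ = 0.1337

Iterate (Newton) starting at ψ = 0.32:
  ψ = 0.3200: g = -0.18945, g' = -0.9366 → ψ = 0.1177
  ψ = 0.1177: g = 0.01870, g' = -1.1889 → ψ = 0.1335
  ψ = 0.1335: g = 0.00029, g' = -1.1527 → ψ = 0.1337
Converged at ψ = 0.1337.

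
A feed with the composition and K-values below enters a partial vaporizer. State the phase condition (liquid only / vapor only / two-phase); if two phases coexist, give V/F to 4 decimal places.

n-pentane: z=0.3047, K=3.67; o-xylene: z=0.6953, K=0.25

ΣzᵢKᵢ = 1.2921; Σzᵢ/Kᵢ = 2.8642.
Both exceed 1, so a two-phase solution exists.
Binary case is linear: z₁(K₁−1)(1+ψ(K₂−1)) + z₂(K₂−1)(1+ψ(K₁−1)) = 0
⇒ ψ = [z₁(K₁−1)+z₂(K₂−1)] / [−(K₁−1)(K₂−1)] = 0.29207/2.00250 = 0.1459

two-phase, V/F = 0.1459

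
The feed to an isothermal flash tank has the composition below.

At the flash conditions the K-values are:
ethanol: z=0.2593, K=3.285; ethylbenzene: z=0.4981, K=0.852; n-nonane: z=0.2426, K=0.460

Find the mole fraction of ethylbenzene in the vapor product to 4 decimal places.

Rachford–Rice: g(V/F) = Σ zᵢ(Kᵢ−1)/(1+V/F(Kᵢ−1)) = 0.
Check two-phase: ΣzᵢKᵢ = 1.3878 > 1 and Σzᵢ/Kᵢ = 1.1910 > 1, so g(0) = 0.3878 > 0 and g(1) = -0.1910 < 0.
Iterate (Newton) starting at V/F = 0.37:
  V/F = 0.3700: g = 0.07936, g' = -0.5202 → V/F = 0.5225
  V/F = 0.5225: g = 0.00765, g' = -0.4314 → V/F = 0.5403
  V/F = 0.5403: g = 0.00006, g' = -0.4251 → V/F = 0.5404
Converged at V/F = 0.5404.
Compositions from xᵢ = zᵢ/(1+V/F(Kᵢ−1)), yᵢ = Kᵢxᵢ:
  ethanol: x = 0.1160, y = 0.3811
  ethylbenzene: x = 0.5414, y = 0.4613
  n-nonane: x = 0.3426, y = 0.1576

y_ethylbenzene = 0.4613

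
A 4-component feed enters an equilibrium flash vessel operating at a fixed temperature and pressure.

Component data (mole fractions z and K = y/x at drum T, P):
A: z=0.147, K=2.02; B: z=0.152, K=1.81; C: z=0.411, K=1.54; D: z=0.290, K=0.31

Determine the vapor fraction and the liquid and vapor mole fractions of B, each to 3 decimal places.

ψ = 0.604, x_B = 0.102, y_B = 0.185

Rachford–Rice: g(ψ) = Σ zᵢ(Kᵢ−1)/(1+ψ(Kᵢ−1)) = 0.
g(0) = ΣzᵢKᵢ − 1 = 0.295 and g(1) = 1 − Σzᵢ/Kᵢ = -0.359, so a root lies in (0, 1).
Newton–Raphson from ψ = 0.5:
  ψ = 0.500: g = 0.0562, g' = -0.514 → ψ = 0.609
  ψ = 0.609: g = -0.0034, g' = -0.582 → ψ = 0.604
Converged at ψ = 0.604.
Compositions from xᵢ = zᵢ/(1+ψ(Kᵢ−1)), yᵢ = Kᵢxᵢ:
  A: x = 0.091, y = 0.184
  B: x = 0.102, y = 0.185
  C: x = 0.310, y = 0.477
  D: x = 0.497, y = 0.154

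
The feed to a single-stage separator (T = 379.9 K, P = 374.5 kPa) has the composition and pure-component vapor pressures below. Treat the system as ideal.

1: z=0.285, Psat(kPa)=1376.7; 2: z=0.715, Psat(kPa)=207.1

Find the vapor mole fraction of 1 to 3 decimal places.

Raoult's law: Kᵢ = Pᵢˢᵃᵗ/P = Pᵢˢᵃᵗ/374.5.
  K_1 = 1376.7/374.5 = 3.67610, K_2 = 207.1/374.5 = 0.55300
Material balance + equilibrium reduce to Σ zᵢ(Kᵢ−1)/(1+ψ(Kᵢ−1)) = 0.
Feasibility: ΣzᵢKᵢ = 1.443, Σzᵢ/Kᵢ = 1.370 — both > 1, two phases present.
Binary case is linear: z₁(K₁−1)(1+ψ(K₂−1)) + z₂(K₂−1)(1+ψ(K₁−1)) = 0
⇒ ψ = [z₁(K₁−1)+z₂(K₂−1)] / [−(K₁−1)(K₂−1)] = 0.4431/1.1962 = 0.370
Compositions from xᵢ = zᵢ/(1+ψ(Kᵢ−1)), yᵢ = Kᵢxᵢ:
  1: x = 0.143, y = 0.526
  2: x = 0.857, y = 0.474

y_1 = 0.526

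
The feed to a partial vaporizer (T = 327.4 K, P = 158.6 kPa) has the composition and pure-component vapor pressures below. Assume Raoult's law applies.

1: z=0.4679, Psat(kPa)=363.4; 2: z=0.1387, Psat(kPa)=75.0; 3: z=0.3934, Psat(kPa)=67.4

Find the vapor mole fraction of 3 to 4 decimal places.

y_3 = 0.2203

Raoult's law: Kᵢ = Pᵢˢᵃᵗ/P = Pᵢˢᵃᵗ/158.6.
  K_1 = 363.4/158.6 = 2.291299, K_2 = 75.0/158.6 = 0.472888, K_3 = 67.4/158.6 = 0.424968
Let ψ = V/F and solve Σ zᵢ(Kᵢ−1)/(1+ψ(Kᵢ−1)) = 0.
g(0) = ΣzᵢKᵢ − 1 = 0.3049 and g(1) = 1 − Σzᵢ/Kᵢ = -0.4232, so a root lies in (0, 1).
Newton iteration, ψ⁰ = 0.4:
  ψ = 0.4000: g = 0.01197, g' = -0.6205 → ψ = 0.4193
Converged at ψ = 0.4193.
Compositions from xᵢ = zᵢ/(1+ψ(Kᵢ−1)), yᵢ = Kᵢxᵢ:
  1: x = 0.3035, y = 0.6955
  2: x = 0.1781, y = 0.0842
  3: x = 0.5184, y = 0.2203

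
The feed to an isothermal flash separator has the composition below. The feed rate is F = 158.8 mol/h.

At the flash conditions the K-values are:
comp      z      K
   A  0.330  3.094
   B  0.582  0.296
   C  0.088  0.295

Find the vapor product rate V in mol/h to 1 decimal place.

V = 23.6 mol/h

Let ψ = V/F and solve Σ zᵢ(Kᵢ−1)/(1+ψ(Kᵢ−1)) = 0.
Check two-phase: ΣzᵢKᵢ = 1.219 > 1 and Σzᵢ/Kᵢ = 2.371 > 1, so g(0) = 0.219 > 0 and g(1) = -1.371 < 0.
Newton–Raphson from ψ = 0.5:
  ψ = 0.500: g = -0.3905, g' = -1.137 → ψ = 0.156
  ψ = 0.156: g = -0.0096, g' = -1.241 → ψ = 0.149
Converged at ψ = 0.149.
Then V = ψ·F = 0.1487·158.8 = 23.6 mol/h and L = F − V = 135.2 mol/h.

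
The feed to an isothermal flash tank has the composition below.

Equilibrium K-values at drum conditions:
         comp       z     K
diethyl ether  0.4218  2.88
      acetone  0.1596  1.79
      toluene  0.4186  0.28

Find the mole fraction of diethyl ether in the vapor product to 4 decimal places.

Newton–Raphson from ψ = 0.39:
  ψ = 0.3900: g = 0.13485, g' = -0.9740 → ψ = 0.5284
  ψ = 0.5284: g = 0.00025, g' = -0.9901 → ψ = 0.5287
Converged at ψ = 0.5287.
Compositions from xᵢ = zᵢ/(1+ψ(Kᵢ−1)), yᵢ = Kᵢxᵢ:
  diethyl ether: x = 0.2115, y = 0.6092
  acetone: x = 0.1126, y = 0.2015
  toluene: x = 0.6759, y = 0.1892

y_diethyl ether = 0.6092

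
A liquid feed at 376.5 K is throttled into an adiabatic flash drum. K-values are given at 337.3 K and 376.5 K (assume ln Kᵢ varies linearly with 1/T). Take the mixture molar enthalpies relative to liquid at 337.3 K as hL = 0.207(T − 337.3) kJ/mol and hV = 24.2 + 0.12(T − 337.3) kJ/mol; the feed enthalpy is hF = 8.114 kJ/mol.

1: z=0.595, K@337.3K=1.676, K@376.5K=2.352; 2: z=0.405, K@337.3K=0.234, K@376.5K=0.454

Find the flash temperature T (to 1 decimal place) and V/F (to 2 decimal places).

Adiabatic flash: solve Rachford–Rice at each trial T, then check hF = ψ·hV(T) + (1−ψ)·hL(T).
  T = 337.3 K: K = (1.676, 0.234), RR gives ψ = 0.178, H_out = 4.299 kJ/mol
  T = 376.5 K: K = (2.352, 0.454), RR gives ψ = 0.790, H_out = 24.542 kJ/mol
  T = 356.9 K: K = (2.004, 0.332), RR gives ψ = 0.487, H_out = 15.017 kJ/mol
  T = 347.1 K: K = (1.837, 0.280), RR gives ψ = 0.343, H_out = 10.032 kJ/mol
  T = 342.2 K: K = (1.756, 0.256), RR gives ψ = 0.264, H_out = 7.299 kJ/mol
  T = 344.6 K: K = (1.796, 0.268), RR gives ψ = 0.304, H_out = 8.665 kJ/mol
Linear interpolation between T = 342.2 (H_out = 7.299) and T = 344.6 (H_out = 8.665) on hF = 8.114 gives T ≈ 343.6 K, at which ψ = 0.29.

T = 343.6 K, V/F = 0.29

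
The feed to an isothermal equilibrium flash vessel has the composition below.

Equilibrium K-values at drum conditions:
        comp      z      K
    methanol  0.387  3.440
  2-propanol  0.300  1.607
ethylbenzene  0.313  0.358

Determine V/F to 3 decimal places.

V/F = 0.833

Rachford–Rice: g(V/F) = Σ zᵢ(Kᵢ−1)/(1+V/F(Kᵢ−1)) = 0.
Feasibility: ΣzᵢKᵢ = 1.925, Σzᵢ/Kᵢ = 1.173 — both > 1, two phases present.
Iterate (Newton) starting at V/F = 0.47:
  V/F = 0.470: g = 0.2938, g' = -0.831 → V/F = 0.823
  V/F = 0.823: g = 0.0090, g' = -0.884 → V/F = 0.833
Converged at V/F = 0.833.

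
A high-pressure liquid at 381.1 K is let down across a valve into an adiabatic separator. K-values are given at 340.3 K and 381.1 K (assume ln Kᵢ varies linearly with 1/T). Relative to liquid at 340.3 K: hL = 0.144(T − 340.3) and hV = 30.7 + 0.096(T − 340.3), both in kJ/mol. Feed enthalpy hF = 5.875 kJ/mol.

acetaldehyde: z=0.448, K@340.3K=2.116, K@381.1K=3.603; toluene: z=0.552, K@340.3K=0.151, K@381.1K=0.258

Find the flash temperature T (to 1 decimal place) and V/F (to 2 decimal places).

Adiabatic flash: solve Rachford–Rice at each trial T, then check hF = ψ·hV(T) + (1−ψ)·hL(T).
  T = 340.3 K: K = (2.116, 0.151), RR gives ψ = 0.033, H_out = 1.015 kJ/mol
  T = 381.1 K: K = (3.603, 0.258), RR gives ψ = 0.392, H_out = 17.134 kJ/mol
  T = 360.7 K: K = (2.803, 0.200), RR gives ψ = 0.254, H_out = 10.490 kJ/mol
  T = 350.5 K: K = (2.445, 0.175), RR gives ψ = 0.161, H_out = 6.330 kJ/mol
  T = 345.4 K: K = (2.277, 0.163), RR gives ψ = 0.103, H_out = 3.864 kJ/mol
  T = 347.9 K: K = (2.359, 0.168), RR gives ψ = 0.132, H_out = 5.114 kJ/mol
  T = 349.2 K: K = (2.402, 0.172), RR gives ψ = 0.147, H_out = 5.731 kJ/mol
Linear interpolation between T = 349.2 (H_out = 5.731) and T = 350.5 (H_out = 6.330) on hF = 5.875 gives T ≈ 349.5 K, at which ψ = 0.15.

T = 349.5 K, V/F = 0.15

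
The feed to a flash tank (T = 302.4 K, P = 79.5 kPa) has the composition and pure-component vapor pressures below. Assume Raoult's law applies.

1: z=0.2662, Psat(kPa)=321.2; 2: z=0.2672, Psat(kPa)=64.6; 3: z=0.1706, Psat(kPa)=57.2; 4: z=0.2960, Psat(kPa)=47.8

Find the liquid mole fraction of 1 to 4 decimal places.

x_1 = 0.0901

Raoult's law: Kᵢ = Pᵢˢᵃᵗ/P = Pᵢˢᵃᵗ/79.5.
  K_1 = 321.2/79.5 = 4.040252, K_2 = 64.6/79.5 = 0.812579, K_3 = 57.2/79.5 = 0.719497, K_4 = 47.8/79.5 = 0.601258
Rachford–Rice: g(β) = Σ zᵢ(Kᵢ−1)/(1+β(Kᵢ−1)) = 0.
Check two-phase: ΣzᵢKᵢ = 1.5934 > 1 and Σzᵢ/Kᵢ = 1.1241 > 1, so g(0) = 0.5934 > 0 and g(1) = -0.1241 < 0.
Iterate (Newton) starting at β = 0.5:
  β = 0.5000: g = 0.06280, g' = -0.4904 → β = 0.6281
  β = 0.6281: g = 0.00586, g' = -0.4063 → β = 0.6425
  β = 0.6425: g = 0.00005, g' = -0.3993 → β = 0.6426
Converged at β = 0.6426.
Compositions from xᵢ = zᵢ/(1+β(Kᵢ−1)), yᵢ = Kᵢxᵢ:
  1: x = 0.0901, y = 0.3641
  2: x = 0.3038, y = 0.2469
  3: x = 0.2081, y = 0.1497
  4: x = 0.3980, y = 0.2393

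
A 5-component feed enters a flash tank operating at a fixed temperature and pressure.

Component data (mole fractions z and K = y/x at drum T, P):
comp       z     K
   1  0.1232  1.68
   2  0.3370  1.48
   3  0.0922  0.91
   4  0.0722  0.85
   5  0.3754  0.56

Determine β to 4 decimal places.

β = 0.3041

Rachford–Rice: g(β) = Σ zᵢ(Kᵢ−1)/(1+β(Kᵢ−1)) = 0.
Check two-phase: ΣzᵢKᵢ = 1.0612 > 1 and Σzᵢ/Kᵢ = 1.1577 > 1, so g(0) = 0.0612 > 0 and g(1) = -0.1577 < 0.
Newton–Raphson from β = 0.38:
  β = 0.3800: g = -0.01503, g' = -0.1989 → β = 0.3044
  β = 0.3044: g = -0.00006, g' = -0.1977 → β = 0.3041
Converged at β = 0.3041.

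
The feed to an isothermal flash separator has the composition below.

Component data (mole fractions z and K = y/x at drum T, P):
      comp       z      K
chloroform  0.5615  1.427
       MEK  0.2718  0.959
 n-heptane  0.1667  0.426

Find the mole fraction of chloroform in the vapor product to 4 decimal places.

y_chloroform = 0.6051

Iterate (Newton) starting at β = 0.34:
  β = 0.3400: g = 0.07918, g' = -0.1633 → β = 0.8248
  β = 0.8248: g = -0.01593, g' = -0.2546 → β = 0.7622
  β = 0.7622: g = -0.00072, g' = -0.2323 → β = 0.7591
Converged at β = 0.7591.
Compositions from xᵢ = zᵢ/(1+β(Kᵢ−1)), yᵢ = Kᵢxᵢ:
  chloroform: x = 0.4241, y = 0.6051
  MEK: x = 0.2805, y = 0.2690
  n-heptane: x = 0.2954, y = 0.1258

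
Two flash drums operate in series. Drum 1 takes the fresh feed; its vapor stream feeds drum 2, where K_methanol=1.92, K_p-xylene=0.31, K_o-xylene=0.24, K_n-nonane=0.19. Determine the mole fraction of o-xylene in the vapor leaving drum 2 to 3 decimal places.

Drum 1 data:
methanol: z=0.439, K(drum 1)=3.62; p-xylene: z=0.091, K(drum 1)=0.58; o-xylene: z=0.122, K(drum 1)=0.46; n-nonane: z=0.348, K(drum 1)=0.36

y_o-xylene (drum 2) = 0.030

Drum 1:
Let ψ₁ = V/F and solve Σ zᵢ(Kᵢ−1)/(1+ψ₁(Kᵢ−1)) = 0.
Feasibility: ΣzᵢKᵢ = 1.823, Σzᵢ/Kᵢ = 1.510 — both > 1, two phases present.
Iterate (Newton) starting at ψ₁ = 0.6:
  ψ₁ = 0.600: g = -0.0629, g' = -0.938 → ψ₁ = 0.533
Converged at ψ₁ = 0.533.
Drum-1 compositions:
  methanol: x = 0.183, y = 0.663
  p-xylene: x = 0.117, y = 0.068
  o-xylene: x = 0.171, y = 0.079
  n-nonane: x = 0.528, y = 0.190
Drum-2 feed = drum-1 vapor: z₂ = (0.6630, 0.0680, 0.0788, 0.1902).
Drum 2:
Iterate (Newton) starting at ψ₂ = 0.5:
  ψ₂ = 0.500: g = -0.0094, g' = -0.810 → ψ₂ = 0.488
Converged at ψ₂ = 0.488.
  methanol: x = 0.457, y = 0.878
  p-xylene: x = 0.103, y = 0.032
  o-xylene: x = 0.125, y = 0.030
  n-nonane: x = 0.315, y = 0.060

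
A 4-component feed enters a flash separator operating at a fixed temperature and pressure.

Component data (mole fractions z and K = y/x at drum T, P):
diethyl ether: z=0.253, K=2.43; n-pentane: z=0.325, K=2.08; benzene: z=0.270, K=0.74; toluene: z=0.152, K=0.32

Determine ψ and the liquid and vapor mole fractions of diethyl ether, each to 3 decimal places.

ψ = 0.868, x_diethyl ether = 0.113, y_diethyl ether = 0.274

Let ψ = V/F and solve Σ zᵢ(Kᵢ−1)/(1+ψ(Kᵢ−1)) = 0.
Feasibility: ΣzᵢKᵢ = 1.539, Σzᵢ/Kᵢ = 1.100 — both > 1, two phases present.
Iterate (Newton) starting at ψ = 0.53:
  ψ = 0.530: g = 0.1860, g' = -0.517 → ψ = 0.890
  ψ = 0.890: g = -0.0148, g' = -0.680 → ψ = 0.868
Converged at ψ = 0.868.
Compositions from xᵢ = zᵢ/(1+ψ(Kᵢ−1)), yᵢ = Kᵢxᵢ:
  diethyl ether: x = 0.113, y = 0.274
  n-pentane: x = 0.168, y = 0.349
  benzene: x = 0.349, y = 0.258
  toluene: x = 0.371, y = 0.119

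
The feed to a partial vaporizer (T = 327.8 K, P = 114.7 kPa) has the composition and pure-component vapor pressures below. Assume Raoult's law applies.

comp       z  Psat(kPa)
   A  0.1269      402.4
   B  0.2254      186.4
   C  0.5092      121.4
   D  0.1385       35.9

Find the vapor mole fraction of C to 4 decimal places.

y_C = 0.5138

Raoult's law: Kᵢ = Pᵢˢᵃᵗ/P = Pᵢˢᵃᵗ/114.7.
  K_A = 402.4/114.7 = 3.508282, K_B = 186.4/114.7 = 1.625109, K_C = 121.4/114.7 = 1.058413, K_D = 35.9/114.7 = 0.312990
Material balance + equilibrium reduce to Σ zᵢ(Kᵢ−1)/(1+V/F(Kᵢ−1)) = 0.
g(0) = ΣzᵢKᵢ − 1 = 0.3938 and g(1) = 1 − Σzᵢ/Kᵢ = -0.0985, so a root lies in (0, 1).
Iterate (Newton) starting at V/F = 0.41:
  V/F = 0.4100: g = 0.16566, g' = -0.3782 → V/F = 0.8480
  V/F = 0.8480: g = -0.00575, g' = -0.4961 → V/F = 0.8364
  V/F = 0.8364: g = -0.00007, g' = -0.4840 → V/F = 0.8363
Converged at V/F = 0.8363.
Compositions from xᵢ = zᵢ/(1+V/F(Kᵢ−1)), yᵢ = Kᵢxᵢ:
  A: x = 0.0410, y = 0.1437
  B: x = 0.1480, y = 0.2405
  C: x = 0.4855, y = 0.5138
  D: x = 0.3255, y = 0.1019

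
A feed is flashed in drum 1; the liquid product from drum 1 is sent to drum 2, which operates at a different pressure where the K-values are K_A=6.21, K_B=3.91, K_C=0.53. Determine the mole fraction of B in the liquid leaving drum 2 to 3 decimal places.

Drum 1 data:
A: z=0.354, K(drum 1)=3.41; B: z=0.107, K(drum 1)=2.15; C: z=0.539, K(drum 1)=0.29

Drum 1:
Newton iteration, ψ₁⁰ = 0.5:
  ψ₁ = 0.500: g = -0.1283, g' = -1.133 → ψ₁ = 0.387
  ψ₁ = 0.387: g = -0.0009, g' = -1.135 → ψ₁ = 0.386
Converged at ψ₁ = 0.386.
Drum-1 compositions:
  A: x = 0.183, y = 0.625
  B: x = 0.074, y = 0.159
  C: x = 0.743, y = 0.215
Drum-2 feed = drum-1 liquid: z₂ = (0.1834, 0.0741, 0.7425).
Drum 2:
Newton–Raphson from ψ₂ = 0.34:
  ψ₂ = 0.340: g = 0.0378, g' = -1.039 → ψ₂ = 0.376
  ψ₂ = 0.376: g = 0.0016, g' = -0.953 → ψ₂ = 0.378
Converged at ψ₂ = 0.378.
  A: x = 0.062, y = 0.383
  B: x = 0.035, y = 0.138
  C: x = 0.903, y = 0.479

x_B (drum 2) = 0.035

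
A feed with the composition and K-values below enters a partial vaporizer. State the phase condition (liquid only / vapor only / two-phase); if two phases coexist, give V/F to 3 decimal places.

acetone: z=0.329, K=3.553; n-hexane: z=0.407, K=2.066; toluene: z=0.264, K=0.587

vapor only

ΣzᵢKᵢ = 2.165; Σzᵢ/Kᵢ = 0.739.
Since Σzᵢ/Kᵢ < 1 the mixture is above its dew point — single vapor phase.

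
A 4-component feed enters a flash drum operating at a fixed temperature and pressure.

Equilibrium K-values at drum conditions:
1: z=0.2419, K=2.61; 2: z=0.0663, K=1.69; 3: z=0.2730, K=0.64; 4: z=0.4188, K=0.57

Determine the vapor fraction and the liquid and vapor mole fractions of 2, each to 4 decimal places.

Newton iteration, ψ⁰ = 0.41:
  ψ = 0.4100: g = -0.06367, g' = -0.4095 → ψ = 0.2545
  ψ = 0.2545: g = 0.00475, g' = -0.4788 → ψ = 0.2645
Converged at ψ = 0.2645.
Compositions from xᵢ = zᵢ/(1+ψ(Kᵢ−1)), yᵢ = Kᵢxᵢ:
  1: x = 0.1696, y = 0.4428
  2: x = 0.0561, y = 0.0948
  3: x = 0.3017, y = 0.1931
  4: x = 0.4726, y = 0.2694

ψ = 0.2645, x_2 = 0.0561, y_2 = 0.0948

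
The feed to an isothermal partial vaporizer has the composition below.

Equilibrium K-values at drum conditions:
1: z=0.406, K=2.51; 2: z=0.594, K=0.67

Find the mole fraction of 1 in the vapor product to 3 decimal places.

y_1 = 0.450

Material balance + equilibrium reduce to Σ zᵢ(Kᵢ−1)/(1+ψ(Kᵢ−1)) = 0.
Check two-phase: ΣzᵢKᵢ = 1.417 > 1 and Σzᵢ/Kᵢ = 1.048 > 1, so g(0) = 0.417 > 0 and g(1) = -0.048 < 0.
Binary case is linear: z₁(K₁−1)(1+ψ(K₂−1)) + z₂(K₂−1)(1+ψ(K₁−1)) = 0
⇒ ψ = [z₁(K₁−1)+z₂(K₂−1)] / [−(K₁−1)(K₂−1)] = 0.4170/0.4983 = 0.837
Compositions from xᵢ = zᵢ/(1+ψ(Kᵢ−1)), yᵢ = Kᵢxᵢ:
  1: x = 0.179, y = 0.450
  2: x = 0.821, y = 0.550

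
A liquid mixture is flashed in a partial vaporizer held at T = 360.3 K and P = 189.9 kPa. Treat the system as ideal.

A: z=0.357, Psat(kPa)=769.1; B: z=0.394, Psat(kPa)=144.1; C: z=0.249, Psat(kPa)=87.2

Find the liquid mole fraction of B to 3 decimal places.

Raoult's law: Kᵢ = Pᵢˢᵃᵗ/P = Pᵢˢᵃᵗ/189.9.
  K_A = 769.1/189.9 = 4.05003, K_B = 144.1/189.9 = 0.75882, K_C = 87.2/189.9 = 0.45919
Newton iteration, V/F⁰ = 0.5:
  V/F = 0.500: g = 0.1386, g' = -0.687 → V/F = 0.702
  V/F = 0.702: g = 0.0154, g' = -0.559 → V/F = 0.729
Converged at V/F = 0.729.
Compositions from xᵢ = zᵢ/(1+V/F(Kᵢ−1)), yᵢ = Kᵢxᵢ:
  A: x = 0.111, y = 0.448
  B: x = 0.478, y = 0.363
  C: x = 0.411, y = 0.189

x_B = 0.478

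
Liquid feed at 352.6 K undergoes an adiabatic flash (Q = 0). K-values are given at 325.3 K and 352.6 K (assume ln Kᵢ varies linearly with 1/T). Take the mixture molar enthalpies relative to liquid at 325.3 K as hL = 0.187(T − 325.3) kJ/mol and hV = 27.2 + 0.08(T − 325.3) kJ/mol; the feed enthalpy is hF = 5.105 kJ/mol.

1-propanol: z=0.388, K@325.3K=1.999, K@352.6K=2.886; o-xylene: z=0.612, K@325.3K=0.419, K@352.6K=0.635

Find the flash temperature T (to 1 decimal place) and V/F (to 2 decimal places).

Adiabatic flash: solve Rachford–Rice at each trial T, then check hF = ψ·hV(T) + (1−ψ)·hL(T).
  T = 325.3 K: K = (1.999, 0.419), RR gives ψ = 0.055, H_out = 1.501 kJ/mol
  T = 352.6 K: K = (2.886, 0.635), RR gives ψ = 0.739, H_out = 23.035 kJ/mol
  T = 339.0 K: K = (2.421, 0.521), RR gives ψ = 0.379, H_out = 12.307 kJ/mol
  T = 332.1 K: K = (2.203, 0.468), RR gives ψ = 0.220, H_out = 7.099 kJ/mol
  T = 328.7 K: K = (2.100, 0.443), RR gives ψ = 0.140, H_out = 4.390 kJ/mol
  T = 330.4 K: K = (2.151, 0.455), RR gives ψ = 0.180, H_out = 5.763 kJ/mol
Linear interpolation between T = 328.7 (H_out = 4.390) and T = 330.4 (H_out = 5.763) on hF = 5.105 gives T ≈ 329.6 K, at which ψ = 0.16.

T = 329.6 K, V/F = 0.16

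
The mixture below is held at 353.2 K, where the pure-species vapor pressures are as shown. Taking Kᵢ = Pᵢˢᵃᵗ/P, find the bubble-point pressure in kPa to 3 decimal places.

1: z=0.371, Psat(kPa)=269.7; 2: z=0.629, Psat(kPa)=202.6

At the bubble point ψ → 0, so ΣzᵢKᵢ = 1 with Kᵢ = Pᵢˢᵃᵗ/P ⇒ P = ΣzᵢPᵢˢᵃᵗ.
P = 0.371·269.7 + 0.629·202.6 = 227.494 kPa

Pbub = 227.494 kPa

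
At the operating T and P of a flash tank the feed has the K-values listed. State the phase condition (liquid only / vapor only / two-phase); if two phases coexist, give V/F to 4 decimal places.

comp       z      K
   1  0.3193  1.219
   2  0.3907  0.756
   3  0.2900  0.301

liquid only

ΣzᵢKᵢ = 0.7719; Σzᵢ/Kᵢ = 1.7422.
Since ΣzᵢKᵢ < 1 the mixture is below its bubble point — single liquid phase.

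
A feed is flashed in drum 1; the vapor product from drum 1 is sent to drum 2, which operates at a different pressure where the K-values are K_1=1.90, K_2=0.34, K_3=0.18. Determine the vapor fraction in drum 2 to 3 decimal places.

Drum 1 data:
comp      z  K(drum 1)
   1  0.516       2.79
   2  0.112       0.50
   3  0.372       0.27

V/F (drum 2) = 0.737

Drum 1:
Let ψ₁ = V/F and solve Σ zᵢ(Kᵢ−1)/(1+ψ₁(Kᵢ−1)) = 0.
Feasibility: ΣzᵢKᵢ = 1.596, Σzᵢ/Kᵢ = 1.787 — both > 1, two phases present.
Iterate (Newton) starting at ψ₁ = 0.62:
  ψ₁ = 0.620: g = -0.1395, g' = -1.092 → ψ₁ = 0.492
  ψ₁ = 0.492: g = -0.0072, g' = -0.999 → ψ₁ = 0.485
Converged at ψ₁ = 0.485.
Drum-1 compositions:
  1: x = 0.276, y = 0.771
  2: x = 0.148, y = 0.074
  3: x = 0.576, y = 0.156
Drum-2 feed = drum-1 vapor: z₂ = (0.7706, 0.0739, 0.1555).
Drum 2:
Newton–Raphson from ψ₂ = 0.4:
  ψ₂ = 0.400: g = 0.2539, g' = -0.628 → ψ₂ = 0.804
  ψ₂ = 0.804: g = -0.0758, g' = -1.257 → ψ₂ = 0.744
  ψ₂ = 0.744: g = -0.0072, g' = -1.035 → ψ₂ = 0.737
Converged at ψ₂ = 0.737.
  1: x = 0.463, y = 0.880
  2: x = 0.144, y = 0.049
  3: x = 0.393, y = 0.071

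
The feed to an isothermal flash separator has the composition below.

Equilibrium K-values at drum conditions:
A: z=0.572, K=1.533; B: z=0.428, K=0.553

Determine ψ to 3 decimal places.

Rachford–Rice: g(ψ) = Σ zᵢ(Kᵢ−1)/(1+ψ(Kᵢ−1)) = 0.
Check two-phase: ΣzᵢKᵢ = 1.114 > 1 and Σzᵢ/Kᵢ = 1.147 > 1, so g(0) = 0.114 > 0 and g(1) = -0.147 < 0.
Newton iteration, ψ⁰ = 0.66:
  ψ = 0.660: g = -0.0458, g' = -0.261 → ψ = 0.484
  ψ = 0.484: g = -0.0019, g' = -0.242 → ψ = 0.477
Converged at ψ = 0.477.

ψ = 0.477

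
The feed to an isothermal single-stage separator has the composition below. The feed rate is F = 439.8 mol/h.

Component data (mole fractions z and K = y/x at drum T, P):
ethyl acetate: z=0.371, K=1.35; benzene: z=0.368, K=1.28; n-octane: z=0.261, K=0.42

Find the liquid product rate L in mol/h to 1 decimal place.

Material balance + equilibrium reduce to Σ zᵢ(Kᵢ−1)/(1+V/F(Kᵢ−1)) = 0.
Check two-phase: ΣzᵢKᵢ = 1.082 > 1 and Σzᵢ/Kᵢ = 1.184 > 1, so g(0) = 0.082 > 0 and g(1) = -0.184 < 0.
Newton iteration, V/F⁰ = 0.48:
  V/F = 0.480: g = -0.0078, g' = -0.224 → V/F = 0.445
Converged at V/F = 0.445.
Then V = V/F·F = 0.4447·439.8 = 195.6 mol/h and L = F − V = 244.2 mol/h.

L = 244.2 mol/h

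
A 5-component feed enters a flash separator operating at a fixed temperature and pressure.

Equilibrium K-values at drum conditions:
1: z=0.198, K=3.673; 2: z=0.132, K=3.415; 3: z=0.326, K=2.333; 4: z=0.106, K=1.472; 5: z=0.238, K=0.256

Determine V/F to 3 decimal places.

Rachford–Rice: g(V/F) = Σ zᵢ(Kᵢ−1)/(1+V/F(Kᵢ−1)) = 0.
g(0) = ΣzᵢKᵢ − 1 = 1.156 and g(1) = 1 − Σzᵢ/Kᵢ = -0.234, so a root lies in (0, 1).
Iterate (Newton) starting at V/F = 0.5:
  V/F = 0.500: g = 0.3902, g' = -0.975 → V/F = 0.900
  V/F = 0.900: g = -0.0476, g' = -1.537 → V/F = 0.869
  V/F = 0.869: g = -0.0022, g' = -1.400 → V/F = 0.868
Converged at V/F = 0.868.

V/F = 0.868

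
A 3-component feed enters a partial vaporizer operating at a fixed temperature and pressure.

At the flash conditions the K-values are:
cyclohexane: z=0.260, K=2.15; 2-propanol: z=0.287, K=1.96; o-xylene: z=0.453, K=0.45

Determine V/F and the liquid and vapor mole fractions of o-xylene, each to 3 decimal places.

V/F = 0.562, x_o-xylene = 0.656, y_o-xylene = 0.295

Iterate (Newton) starting at V/F = 0.5:
  V/F = 0.500: g = 0.0323, g' = -0.520 → V/F = 0.562
Converged at V/F = 0.562.
Compositions from xᵢ = zᵢ/(1+V/F(Kᵢ−1)), yᵢ = Kᵢxᵢ:
  cyclohexane: x = 0.158, y = 0.340
  2-propanol: x = 0.186, y = 0.365
  o-xylene: x = 0.656, y = 0.295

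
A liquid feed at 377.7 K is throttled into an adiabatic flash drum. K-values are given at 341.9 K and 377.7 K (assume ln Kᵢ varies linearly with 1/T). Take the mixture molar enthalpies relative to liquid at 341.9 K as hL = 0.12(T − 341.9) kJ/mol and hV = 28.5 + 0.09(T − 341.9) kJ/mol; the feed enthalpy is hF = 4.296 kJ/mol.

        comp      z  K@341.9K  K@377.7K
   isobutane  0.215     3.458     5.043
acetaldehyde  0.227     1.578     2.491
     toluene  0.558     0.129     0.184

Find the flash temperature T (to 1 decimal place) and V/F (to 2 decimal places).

T = 345.3 K, V/F = 0.14

Adiabatic flash: solve Rachford–Rice at each trial T, then check hF = ψ·hV(T) + (1−ψ)·hL(T).
  T = 341.9 K: K = (3.458, 1.578, 0.129), RR gives ψ = 0.111, H_out = 3.173 kJ/mol
  T = 377.7 K: K = (5.043, 2.491, 0.184), RR gives ψ = 0.315, H_out = 12.931 kJ/mol
  T = 359.8 K: K = (4.215, 2.005, 0.155), RR gives ψ = 0.229, H_out = 8.540 kJ/mol
  T = 350.9 K: K = (3.830, 1.785, 0.142), RR gives ψ = 0.175, H_out = 6.026 kJ/mol
  T = 346.4 K: K = (3.642, 1.680, 0.135), RR gives ψ = 0.145, H_out = 4.644 kJ/mol
  T = 344.1 K: K = (3.547, 1.627, 0.132), RR gives ψ = 0.128, H_out = 3.904 kJ/mol
Linear interpolation between T = 344.1 (H_out = 3.904) and T = 346.4 (H_out = 4.644) on hF = 4.296 gives T ≈ 345.3 K, at which ψ = 0.14.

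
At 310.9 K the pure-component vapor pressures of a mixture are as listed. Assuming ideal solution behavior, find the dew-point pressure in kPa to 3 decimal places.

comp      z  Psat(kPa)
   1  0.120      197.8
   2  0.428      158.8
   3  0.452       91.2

Pdew = 121.094 kPa

At the dew point ψ → 1, so Σzᵢ/Kᵢ = 1 with Kᵢ = Pᵢˢᵃᵗ/P ⇒ 1/P = Σzᵢ/Pᵢˢᵃᵗ.
1/P = 0.120/197.8 + 0.428/158.8 + 0.452/91.2 = 0.008258 ⇒ P = 121.094 kPa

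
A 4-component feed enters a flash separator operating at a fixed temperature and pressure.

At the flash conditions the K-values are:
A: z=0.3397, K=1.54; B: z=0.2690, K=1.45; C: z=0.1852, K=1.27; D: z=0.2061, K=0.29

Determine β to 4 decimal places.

Material balance + equilibrium reduce to Σ zᵢ(Kᵢ−1)/(1+β(Kᵢ−1)) = 0.
Check two-phase: ΣzᵢKᵢ = 1.2082 > 1 and Σzᵢ/Kᵢ = 1.2626 > 1, so g(0) = 0.2082 > 0 and g(1) = -0.2626 < 0.
Iterate (Newton) starting at β = 0.5:
  β = 0.5000: g = 0.06044, g' = -0.3579 → β = 0.6689
  β = 0.6689: g = -0.00851, g' = -0.4721 → β = 0.6508
  β = 0.6508: g = -0.00015, g' = -0.4557 → β = 0.6505
Converged at β = 0.6505.

β = 0.6505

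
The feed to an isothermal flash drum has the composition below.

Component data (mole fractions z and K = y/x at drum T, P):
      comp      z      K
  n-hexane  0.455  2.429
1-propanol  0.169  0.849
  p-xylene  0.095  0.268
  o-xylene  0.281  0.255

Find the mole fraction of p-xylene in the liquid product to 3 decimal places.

x_p-xylene = 0.133

Newton–Raphson from ψ = 0.5:
  ψ = 0.500: g = -0.0917, g' = -0.843 → ψ = 0.391
  ψ = 0.391: g = -0.0030, g' = -0.797 → ψ = 0.387
Converged at ψ = 0.387.
Compositions from xᵢ = zᵢ/(1+ψ(Kᵢ−1)), yᵢ = Kᵢxᵢ:
  n-hexane: x = 0.293, y = 0.711
  1-propanol: x = 0.180, y = 0.152
  p-xylene: x = 0.133, y = 0.036
  o-xylene: x = 0.395, y = 0.101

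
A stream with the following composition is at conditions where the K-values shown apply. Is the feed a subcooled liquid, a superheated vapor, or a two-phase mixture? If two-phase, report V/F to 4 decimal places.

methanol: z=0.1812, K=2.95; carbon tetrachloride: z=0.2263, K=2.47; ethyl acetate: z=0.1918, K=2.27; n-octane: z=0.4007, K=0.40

two-phase, V/F = 0.7363

ΣzᵢKᵢ = 1.6892; Σzᵢ/Kᵢ = 1.2393.
Both exceed 1, so a two-phase solution exists.
Rachford–Rice: g(ψ) = Σ zᵢ(Kᵢ−1)/(1+ψ(Kᵢ−1)) = 0.
Newton–Raphson from ψ = 0.61:
  ψ = 0.6100: g = 0.09481, g' = -0.7368 → ψ = 0.7387
  ψ = 0.7387: g = -0.00185, g' = -0.7757 → ψ = 0.7363
Converged at ψ = 0.7363.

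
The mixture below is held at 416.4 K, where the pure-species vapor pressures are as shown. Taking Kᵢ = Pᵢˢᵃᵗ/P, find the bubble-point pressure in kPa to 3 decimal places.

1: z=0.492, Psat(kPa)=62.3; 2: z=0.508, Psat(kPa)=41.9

At the bubble point ψ → 0, so ΣzᵢKᵢ = 1 with Kᵢ = Pᵢˢᵃᵗ/P ⇒ P = ΣzᵢPᵢˢᵃᵗ.
P = 0.492·62.3 + 0.508·41.9 = 51.937 kPa

Pbub = 51.937 kPa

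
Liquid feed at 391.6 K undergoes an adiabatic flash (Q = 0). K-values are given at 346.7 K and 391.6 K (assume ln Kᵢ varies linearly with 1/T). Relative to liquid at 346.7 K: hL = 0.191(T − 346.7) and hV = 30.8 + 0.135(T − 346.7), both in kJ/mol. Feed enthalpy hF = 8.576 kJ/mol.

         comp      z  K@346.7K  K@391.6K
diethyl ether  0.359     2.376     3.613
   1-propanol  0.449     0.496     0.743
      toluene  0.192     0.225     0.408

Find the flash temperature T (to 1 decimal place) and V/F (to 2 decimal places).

Adiabatic flash: solve Rachford–Rice at each trial T, then check hF = ψ·hV(T) + (1−ψ)·hL(T).
  T = 346.7 K: K = (2.376, 0.496, 0.225), RR gives ψ = 0.145, H_out = 4.468 kJ/mol
  T = 391.6 K: K = (3.613, 0.743, 0.408), RR gives ψ = 0.694, H_out = 28.209 kJ/mol
  T = 369.1 K: K = (2.966, 0.614, 0.308), RR gives ψ = 0.410, H_out = 16.380 kJ/mol
  T = 357.9 K: K = (2.664, 0.554, 0.265), RR gives ψ = 0.281, H_out = 10.620 kJ/mol
  T = 352.3 K: K = (2.518, 0.525, 0.244), RR gives ψ = 0.215, H_out = 7.620 kJ/mol
  T = 355.1 K: K = (2.591, 0.539, 0.254), RR gives ψ = 0.248, H_out = 9.135 kJ/mol
  T = 353.7 K: K = (2.554, 0.532, 0.249), RR gives ψ = 0.232, H_out = 8.382 kJ/mol
Linear interpolation between T = 353.7 (H_out = 8.382) and T = 355.1 (H_out = 9.135) on hF = 8.576 gives T ≈ 354.1 K, at which ψ = 0.24.

T = 354.1 K, V/F = 0.24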